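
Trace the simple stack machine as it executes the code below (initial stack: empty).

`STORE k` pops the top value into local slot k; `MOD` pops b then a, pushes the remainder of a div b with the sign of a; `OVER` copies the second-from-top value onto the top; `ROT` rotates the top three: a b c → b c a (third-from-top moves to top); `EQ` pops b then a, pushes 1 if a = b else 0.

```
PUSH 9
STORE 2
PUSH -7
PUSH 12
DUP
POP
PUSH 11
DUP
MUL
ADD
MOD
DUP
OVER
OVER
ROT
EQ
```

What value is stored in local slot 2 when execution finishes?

PUSH 9  → [9]
STORE 2 → []
PUSH -7 → [-7]
PUSH 12 → [-7, 12]
DUP     → [-7, 12, 12]
POP     → [-7, 12]
PUSH 11 → [-7, 12, 11]
DUP     → [-7, 12, 11, 11]
MUL     → [-7, 12, 121]
ADD     → [-7, 133]
MOD     → [-7]
DUP     → [-7, -7]
OVER    → [-7, -7, -7]
OVER    → [-7, -7, -7, -7]
ROT     → [-7, -7, -7, -7]
EQ      → [-7, -7, 1]

9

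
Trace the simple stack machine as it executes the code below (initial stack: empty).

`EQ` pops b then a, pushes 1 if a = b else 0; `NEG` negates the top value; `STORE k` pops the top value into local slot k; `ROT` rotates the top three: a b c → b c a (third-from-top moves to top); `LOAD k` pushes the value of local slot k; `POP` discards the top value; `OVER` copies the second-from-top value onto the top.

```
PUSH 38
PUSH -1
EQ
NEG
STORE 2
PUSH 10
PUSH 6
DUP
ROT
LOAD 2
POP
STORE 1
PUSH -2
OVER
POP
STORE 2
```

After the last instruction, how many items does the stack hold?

PUSH 38 → [38]
PUSH -1 → [38, -1]
EQ      → [0]
NEG     → [0]
STORE 2 → []
PUSH 10 → [10]
PUSH 6  → [10, 6]
DUP     → [10, 6, 6]
ROT     → [6, 6, 10]
LOAD 2  → [6, 6, 10, 0]
POP     → [6, 6, 10]
STORE 1 → [6, 6]
PUSH -2 → [6, 6, -2]
OVER    → [6, 6, -2, 6]
POP     → [6, 6, -2]
STORE 2 → [6, 6]

2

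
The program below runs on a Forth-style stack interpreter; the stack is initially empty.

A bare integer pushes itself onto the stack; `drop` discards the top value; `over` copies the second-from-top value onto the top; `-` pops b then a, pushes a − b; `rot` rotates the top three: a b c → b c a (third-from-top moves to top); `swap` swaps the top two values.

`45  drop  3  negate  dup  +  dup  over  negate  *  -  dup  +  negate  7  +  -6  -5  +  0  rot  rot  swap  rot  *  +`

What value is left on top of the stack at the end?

-11

45      45
drop    (empty)
3       3
negate  -3
dup     -3 -3
+       -6
dup     -6 -6
over    -6 -6 -6
negate  -6 -6 6
*       -6 -36
-       30
dup     30 30
+       60
negate  -60
7       -60 7
+       -53
-6      -53 -6
-5      -53 -6 -5
+       -53 -11
0       -53 -11 0
rot     -11 0 -53
rot     0 -53 -11
swap    0 -11 -53
rot     -11 -53 0
*       -11 0
+       -11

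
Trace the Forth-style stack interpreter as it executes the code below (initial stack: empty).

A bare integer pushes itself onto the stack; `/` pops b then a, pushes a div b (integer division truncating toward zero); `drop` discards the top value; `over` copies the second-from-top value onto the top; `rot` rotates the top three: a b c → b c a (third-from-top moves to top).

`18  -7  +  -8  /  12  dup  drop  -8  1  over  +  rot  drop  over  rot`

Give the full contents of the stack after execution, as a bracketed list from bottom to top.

18   -> 18
-7   -> 18 -7
+    -> 11
-8   -> 11 -8
/    -> -1
12   -> -1 12
dup  -> -1 12 12
drop -> -1 12
-8   -> -1 12 -8
1    -> -1 12 -8 1
over -> -1 12 -8 1 -8
+    -> -1 12 -8 -7
rot  -> -1 -8 -7 12
drop -> -1 -8 -7
over -> -1 -8 -7 -8
rot  -> -1 -7 -8 -8

[-1, -7, -8, -8]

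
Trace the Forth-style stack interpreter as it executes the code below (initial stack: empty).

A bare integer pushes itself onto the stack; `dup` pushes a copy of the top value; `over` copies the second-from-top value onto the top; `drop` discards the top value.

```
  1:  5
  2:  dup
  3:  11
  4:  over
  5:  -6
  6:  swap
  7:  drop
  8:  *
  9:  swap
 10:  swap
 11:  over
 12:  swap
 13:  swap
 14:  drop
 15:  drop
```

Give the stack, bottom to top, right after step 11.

[5, 5, -66, 5]

5    -> [5]
dup  -> [5, 5]
11   -> [5, 5, 11]
over -> [5, 5, 11, 5]
-6   -> [5, 5, 11, 5, -6]
swap -> [5, 5, 11, -6, 5]
drop -> [5, 5, 11, -6]
*    -> [5, 5, -66]
swap -> [5, -66, 5]
swap -> [5, 5, -66]
over -> [5, 5, -66, 5]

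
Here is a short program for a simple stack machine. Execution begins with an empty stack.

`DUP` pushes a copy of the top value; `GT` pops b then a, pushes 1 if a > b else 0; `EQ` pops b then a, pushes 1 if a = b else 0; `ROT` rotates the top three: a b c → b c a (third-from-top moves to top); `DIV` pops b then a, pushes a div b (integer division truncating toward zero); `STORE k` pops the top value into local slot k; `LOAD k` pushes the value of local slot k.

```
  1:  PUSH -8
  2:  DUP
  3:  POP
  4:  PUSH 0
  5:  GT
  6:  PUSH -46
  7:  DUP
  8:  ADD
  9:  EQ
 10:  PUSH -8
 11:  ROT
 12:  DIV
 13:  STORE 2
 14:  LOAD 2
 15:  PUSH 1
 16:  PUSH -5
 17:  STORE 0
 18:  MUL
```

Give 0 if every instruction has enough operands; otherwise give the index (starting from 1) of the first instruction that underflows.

PUSH -8   [-8]
DUP       [-8, -8]
POP       [-8]
PUSH 0    [-8, 0]
GT        [0]
PUSH -46  [0, -46]
DUP       [0, -46, -46]
ADD       [0, -92]
EQ        [0]
PUSH -8   [0, -8]
ROT  — needs 3 operands, stack has 2 → underflow

11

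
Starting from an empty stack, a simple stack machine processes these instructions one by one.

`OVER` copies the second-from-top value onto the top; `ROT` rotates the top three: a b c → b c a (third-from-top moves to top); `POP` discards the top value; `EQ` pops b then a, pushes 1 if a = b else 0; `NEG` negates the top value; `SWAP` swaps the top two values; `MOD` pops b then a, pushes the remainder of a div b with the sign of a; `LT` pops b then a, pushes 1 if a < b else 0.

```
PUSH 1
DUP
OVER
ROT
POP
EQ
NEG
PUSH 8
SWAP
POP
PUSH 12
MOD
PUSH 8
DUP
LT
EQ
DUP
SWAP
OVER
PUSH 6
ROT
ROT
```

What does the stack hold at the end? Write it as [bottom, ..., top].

[0, 6, 0, 0]

PUSH 1  → 1
DUP     → 1 1
OVER    → 1 1 1
ROT     → 1 1 1
POP     → 1 1
EQ      → 1
NEG     → -1
PUSH 8  → -1 8
SWAP    → 8 -1
POP     → 8
PUSH 12 → 8 12
MOD     → 8
PUSH 8  → 8 8
DUP     → 8 8 8
LT      → 8 0
EQ      → 0
DUP     → 0 0
SWAP    → 0 0
OVER    → 0 0 0
PUSH 6  → 0 0 0 6
ROT     → 0 0 6 0
ROT     → 0 6 0 0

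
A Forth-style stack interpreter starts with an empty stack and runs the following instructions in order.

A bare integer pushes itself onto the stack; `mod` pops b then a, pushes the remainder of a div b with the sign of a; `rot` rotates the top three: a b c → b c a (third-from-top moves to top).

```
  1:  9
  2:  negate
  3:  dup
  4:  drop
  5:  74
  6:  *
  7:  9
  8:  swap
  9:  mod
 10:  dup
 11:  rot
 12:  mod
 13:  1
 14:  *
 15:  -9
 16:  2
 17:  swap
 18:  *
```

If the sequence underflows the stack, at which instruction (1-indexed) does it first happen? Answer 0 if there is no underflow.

11

9      : [9]
negate : [-9]
dup    : [-9, -9]
drop   : [-9]
74     : [-9, 74]
*      : [-666]
9      : [-666, 9]
swap   : [9, -666]
mod    : [9]
dup    : [9, 9]
rot  — needs 3 operands, stack has 2 → underflow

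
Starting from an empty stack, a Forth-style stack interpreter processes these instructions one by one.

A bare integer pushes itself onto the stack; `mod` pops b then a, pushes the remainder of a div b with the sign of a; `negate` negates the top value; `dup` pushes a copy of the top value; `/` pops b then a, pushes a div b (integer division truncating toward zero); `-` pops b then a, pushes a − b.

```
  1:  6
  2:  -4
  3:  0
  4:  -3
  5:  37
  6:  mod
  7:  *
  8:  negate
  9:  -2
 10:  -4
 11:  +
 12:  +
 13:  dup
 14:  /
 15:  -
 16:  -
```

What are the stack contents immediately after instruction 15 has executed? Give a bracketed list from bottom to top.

[6, -5]

6      -> 6
-4     -> 6 -4
0      -> 6 -4 0
-3     -> 6 -4 0 -3
37     -> 6 -4 0 -3 37
mod    -> 6 -4 0 -3
*      -> 6 -4 0
negate -> 6 -4 0
-2     -> 6 -4 0 -2
-4     -> 6 -4 0 -2 -4
+      -> 6 -4 0 -6
+      -> 6 -4 -6
dup    -> 6 -4 -6 -6
/      -> 6 -4 1
-      -> 6 -5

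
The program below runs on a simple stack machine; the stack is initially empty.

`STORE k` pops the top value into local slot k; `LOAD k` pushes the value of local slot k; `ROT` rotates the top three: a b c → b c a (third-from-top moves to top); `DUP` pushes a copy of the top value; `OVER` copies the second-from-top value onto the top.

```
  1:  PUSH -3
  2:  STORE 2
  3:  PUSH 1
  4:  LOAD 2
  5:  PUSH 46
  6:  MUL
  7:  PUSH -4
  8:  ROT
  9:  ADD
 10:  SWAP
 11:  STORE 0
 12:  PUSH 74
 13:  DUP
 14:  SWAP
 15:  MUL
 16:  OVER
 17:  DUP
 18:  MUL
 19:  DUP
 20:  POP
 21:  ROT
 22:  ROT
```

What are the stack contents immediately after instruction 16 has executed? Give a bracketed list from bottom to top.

[-3, 5476, -3]

PUSH -3 -> [-3]
STORE 2 -> []
PUSH 1  -> [1]
LOAD 2  -> [1, -3]
PUSH 46 -> [1, -3, 46]
MUL     -> [1, -138]
PUSH -4 -> [1, -138, -4]
ROT     -> [-138, -4, 1]
ADD     -> [-138, -3]
SWAP    -> [-3, -138]
STORE 0 -> [-3]
PUSH 74 -> [-3, 74]
DUP     -> [-3, 74, 74]
SWAP    -> [-3, 74, 74]
MUL     -> [-3, 5476]
OVER    -> [-3, 5476, -3]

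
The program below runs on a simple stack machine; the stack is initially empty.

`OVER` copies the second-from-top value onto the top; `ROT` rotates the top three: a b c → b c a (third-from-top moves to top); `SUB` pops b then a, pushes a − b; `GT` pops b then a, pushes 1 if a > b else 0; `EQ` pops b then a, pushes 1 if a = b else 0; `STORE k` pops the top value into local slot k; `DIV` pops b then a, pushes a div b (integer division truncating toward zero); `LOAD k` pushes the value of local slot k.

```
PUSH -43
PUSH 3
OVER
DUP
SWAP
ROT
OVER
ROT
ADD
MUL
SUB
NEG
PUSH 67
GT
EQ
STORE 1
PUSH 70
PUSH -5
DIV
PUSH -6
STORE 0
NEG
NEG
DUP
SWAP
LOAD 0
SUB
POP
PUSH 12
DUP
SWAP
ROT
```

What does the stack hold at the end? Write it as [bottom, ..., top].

[12, 12, -14]

PUSH -43  [-43]
PUSH 3    [-43, 3]
OVER      [-43, 3, -43]
DUP       [-43, 3, -43, -43]
SWAP      [-43, 3, -43, -43]
ROT       [-43, -43, -43, 3]
OVER      [-43, -43, -43, 3, -43]
ROT       [-43, -43, 3, -43, -43]
ADD       [-43, -43, 3, -86]
MUL       [-43, -43, -258]
SUB       [-43, 215]
NEG       [-43, -215]
PUSH 67   [-43, -215, 67]
GT        [-43, 0]
EQ        [0]
STORE 1   []
PUSH 70   [70]
PUSH -5   [70, -5]
DIV       [-14]
PUSH -6   [-14, -6]
STORE 0   [-14]
NEG       [14]
NEG       [-14]
DUP       [-14, -14]
SWAP      [-14, -14]
LOAD 0    [-14, -14, -6]
SUB       [-14, -8]
POP       [-14]
PUSH 12   [-14, 12]
DUP       [-14, 12, 12]
SWAP      [-14, 12, 12]
ROT       [12, 12, -14]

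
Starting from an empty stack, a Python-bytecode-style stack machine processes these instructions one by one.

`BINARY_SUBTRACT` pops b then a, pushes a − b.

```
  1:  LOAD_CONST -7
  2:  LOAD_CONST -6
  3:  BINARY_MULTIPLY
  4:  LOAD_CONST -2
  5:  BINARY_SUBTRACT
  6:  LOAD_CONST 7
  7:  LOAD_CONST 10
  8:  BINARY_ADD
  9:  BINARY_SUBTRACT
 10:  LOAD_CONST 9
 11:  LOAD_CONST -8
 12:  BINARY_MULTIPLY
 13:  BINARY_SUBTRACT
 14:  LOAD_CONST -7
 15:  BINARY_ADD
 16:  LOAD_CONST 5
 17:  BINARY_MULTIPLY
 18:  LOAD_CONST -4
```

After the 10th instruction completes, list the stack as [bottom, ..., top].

LOAD_CONST -7   -> -7
LOAD_CONST -6   -> -7 -6
BINARY_MULTIPLY -> 42
LOAD_CONST -2   -> 42 -2
BINARY_SUBTRACT -> 44
LOAD_CONST 7    -> 44 7
LOAD_CONST 10   -> 44 7 10
BINARY_ADD      -> 44 17
BINARY_SUBTRACT -> 27
LOAD_CONST 9    -> 27 9

[27, 9]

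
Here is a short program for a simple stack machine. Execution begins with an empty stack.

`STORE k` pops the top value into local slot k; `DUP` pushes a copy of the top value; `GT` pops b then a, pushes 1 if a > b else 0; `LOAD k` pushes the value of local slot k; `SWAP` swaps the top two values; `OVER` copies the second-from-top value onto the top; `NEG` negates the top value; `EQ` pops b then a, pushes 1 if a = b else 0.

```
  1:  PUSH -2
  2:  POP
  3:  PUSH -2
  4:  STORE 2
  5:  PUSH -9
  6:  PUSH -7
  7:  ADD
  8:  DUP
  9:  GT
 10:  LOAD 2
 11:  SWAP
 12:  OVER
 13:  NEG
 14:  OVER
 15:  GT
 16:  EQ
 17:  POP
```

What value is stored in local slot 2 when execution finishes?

-2

PUSH -2  [-2]
POP      []
PUSH -2  [-2]
STORE 2  []
PUSH -9  [-9]
PUSH -7  [-9, -7]
ADD      [-16]
DUP      [-16, -16]
GT       [0]
LOAD 2   [0, -2]
SWAP     [-2, 0]
OVER     [-2, 0, -2]
NEG      [-2, 0, 2]
OVER     [-2, 0, 2, 0]
GT       [-2, 0, 1]
EQ       [-2, 0]
POP      [-2]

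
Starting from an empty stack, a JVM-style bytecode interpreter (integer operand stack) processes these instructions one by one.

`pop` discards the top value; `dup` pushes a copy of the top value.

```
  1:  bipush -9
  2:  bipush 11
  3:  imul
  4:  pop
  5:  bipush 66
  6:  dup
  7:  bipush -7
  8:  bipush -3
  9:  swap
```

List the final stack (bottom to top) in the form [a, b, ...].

bipush -9 → -9
bipush 11 → -9 11
imul      → -99
pop       → (empty)
bipush 66 → 66
dup       → 66 66
bipush -7 → 66 66 -7
bipush -3 → 66 66 -7 -3
swap      → 66 66 -3 -7

[66, 66, -3, -7]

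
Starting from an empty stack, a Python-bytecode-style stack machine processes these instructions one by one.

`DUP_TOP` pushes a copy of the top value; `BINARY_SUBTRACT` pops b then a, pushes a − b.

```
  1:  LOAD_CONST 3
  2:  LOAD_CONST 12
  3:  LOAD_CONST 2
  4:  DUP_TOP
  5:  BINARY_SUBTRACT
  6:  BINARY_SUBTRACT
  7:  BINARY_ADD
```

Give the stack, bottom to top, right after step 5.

[3, 12, 0]

LOAD_CONST 3    → [3]
LOAD_CONST 12   → [3, 12]
LOAD_CONST 2    → [3, 12, 2]
DUP_TOP         → [3, 12, 2, 2]
BINARY_SUBTRACT → [3, 12, 0]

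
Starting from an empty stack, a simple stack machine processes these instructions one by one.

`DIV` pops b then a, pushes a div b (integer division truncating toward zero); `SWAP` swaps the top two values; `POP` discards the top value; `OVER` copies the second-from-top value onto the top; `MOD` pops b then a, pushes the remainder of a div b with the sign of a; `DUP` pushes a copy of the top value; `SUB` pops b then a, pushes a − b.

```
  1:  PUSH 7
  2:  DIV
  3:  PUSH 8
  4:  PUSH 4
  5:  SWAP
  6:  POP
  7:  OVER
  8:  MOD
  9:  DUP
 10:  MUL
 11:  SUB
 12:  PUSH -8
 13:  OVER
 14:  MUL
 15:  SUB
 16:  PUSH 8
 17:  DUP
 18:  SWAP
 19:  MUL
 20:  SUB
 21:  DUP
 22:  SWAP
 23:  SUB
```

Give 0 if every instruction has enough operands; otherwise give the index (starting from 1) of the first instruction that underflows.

PUSH 7 → [7]
DIV  — needs 2 operands, stack has 1 → underflow

2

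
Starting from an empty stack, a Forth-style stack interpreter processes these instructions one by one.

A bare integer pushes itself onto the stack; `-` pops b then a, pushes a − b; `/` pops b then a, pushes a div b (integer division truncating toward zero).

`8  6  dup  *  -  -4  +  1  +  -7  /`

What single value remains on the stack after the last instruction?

4

8    8
6    8 6
dup  8 6 6
*    8 36
-    -28
-4   -28 -4
+    -32
1    -32 1
+    -31
-7   -31 -7
/    4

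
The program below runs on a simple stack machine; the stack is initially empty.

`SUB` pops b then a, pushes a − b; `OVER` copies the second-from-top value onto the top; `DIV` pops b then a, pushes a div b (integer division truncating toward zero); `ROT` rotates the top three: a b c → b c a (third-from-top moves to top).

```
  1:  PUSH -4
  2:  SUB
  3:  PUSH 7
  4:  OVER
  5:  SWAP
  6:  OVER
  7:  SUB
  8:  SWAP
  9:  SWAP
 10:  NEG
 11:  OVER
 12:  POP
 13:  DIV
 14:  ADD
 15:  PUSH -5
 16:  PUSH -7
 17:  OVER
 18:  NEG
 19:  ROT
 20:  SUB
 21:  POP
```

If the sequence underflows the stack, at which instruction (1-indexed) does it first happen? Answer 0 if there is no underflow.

PUSH -4 : -4
SUB  — needs 2 operands, stack has 1 → underflow

2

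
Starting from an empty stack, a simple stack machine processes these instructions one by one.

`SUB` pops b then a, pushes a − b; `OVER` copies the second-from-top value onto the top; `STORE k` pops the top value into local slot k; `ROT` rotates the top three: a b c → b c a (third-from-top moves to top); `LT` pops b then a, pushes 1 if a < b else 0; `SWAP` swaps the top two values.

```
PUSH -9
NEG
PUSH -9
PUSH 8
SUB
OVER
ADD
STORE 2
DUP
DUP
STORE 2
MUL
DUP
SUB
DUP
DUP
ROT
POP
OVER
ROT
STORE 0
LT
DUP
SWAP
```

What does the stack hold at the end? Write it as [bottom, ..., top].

PUSH -9 → -9
NEG     → 9
PUSH -9 → 9 -9
PUSH 8  → 9 -9 8
SUB     → 9 -17
OVER    → 9 -17 9
ADD     → 9 -8
STORE 2 → 9
DUP     → 9 9
DUP     → 9 9 9
STORE 2 → 9 9
MUL     → 81
DUP     → 81 81
SUB     → 0
DUP     → 0 0
DUP     → 0 0 0
ROT     → 0 0 0
POP     → 0 0
OVER    → 0 0 0
ROT     → 0 0 0
STORE 0 → 0 0
LT      → 0
DUP     → 0 0
SWAP    → 0 0

[0, 0]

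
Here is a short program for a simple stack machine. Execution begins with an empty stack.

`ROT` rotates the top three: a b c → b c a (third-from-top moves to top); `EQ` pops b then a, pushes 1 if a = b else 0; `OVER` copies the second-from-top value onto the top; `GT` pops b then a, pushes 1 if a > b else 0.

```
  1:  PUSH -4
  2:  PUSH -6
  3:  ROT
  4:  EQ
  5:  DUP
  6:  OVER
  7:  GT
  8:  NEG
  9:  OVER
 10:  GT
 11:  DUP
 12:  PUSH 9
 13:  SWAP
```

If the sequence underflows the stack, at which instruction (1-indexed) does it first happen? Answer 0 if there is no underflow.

3

PUSH -4 → -4
PUSH -6 → -4 -6
ROT  — needs 3 operands, stack has 2 → underflow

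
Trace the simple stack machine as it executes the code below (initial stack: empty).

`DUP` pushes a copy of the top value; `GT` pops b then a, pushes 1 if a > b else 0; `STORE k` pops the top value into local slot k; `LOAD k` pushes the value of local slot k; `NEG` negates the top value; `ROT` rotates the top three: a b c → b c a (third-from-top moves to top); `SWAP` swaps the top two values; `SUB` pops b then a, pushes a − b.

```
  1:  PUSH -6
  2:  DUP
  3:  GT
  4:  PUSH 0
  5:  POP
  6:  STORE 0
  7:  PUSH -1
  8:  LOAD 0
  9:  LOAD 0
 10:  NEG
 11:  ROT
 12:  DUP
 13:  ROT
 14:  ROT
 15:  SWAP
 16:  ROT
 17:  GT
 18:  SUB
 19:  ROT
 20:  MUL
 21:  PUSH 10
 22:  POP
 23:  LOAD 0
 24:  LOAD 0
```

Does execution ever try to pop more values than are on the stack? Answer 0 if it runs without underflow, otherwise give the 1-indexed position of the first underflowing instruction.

PUSH -6 -> [-6]
DUP     -> [-6, -6]
GT      -> [0]
PUSH 0  -> [0, 0]
POP     -> [0]
STORE 0 -> []
PUSH -1 -> [-1]
LOAD 0  -> [-1, 0]
LOAD 0  -> [-1, 0, 0]
NEG     -> [-1, 0, 0]
ROT     -> [0, 0, -1]
DUP     -> [0, 0, -1, -1]
ROT     -> [0, -1, -1, 0]
ROT     -> [0, -1, 0, -1]
SWAP    -> [0, -1, -1, 0]
ROT     -> [0, -1, 0, -1]
GT      -> [0, -1, 1]
SUB     -> [0, -2]
ROT  — needs 3 operands, stack has 2 → underflow

19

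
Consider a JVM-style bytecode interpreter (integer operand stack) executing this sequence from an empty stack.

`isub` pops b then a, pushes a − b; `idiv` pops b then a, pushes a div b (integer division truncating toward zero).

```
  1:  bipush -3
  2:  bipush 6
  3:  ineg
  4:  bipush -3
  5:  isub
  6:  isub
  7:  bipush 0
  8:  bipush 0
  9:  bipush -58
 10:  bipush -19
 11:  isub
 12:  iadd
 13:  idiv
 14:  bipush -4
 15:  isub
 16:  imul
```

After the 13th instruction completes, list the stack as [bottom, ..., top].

[0, 0]

bipush -3  -> -3
bipush 6   -> -3 6
ineg       -> -3 -6
bipush -3  -> -3 -6 -3
isub       -> -3 -3
isub       -> 0
bipush 0   -> 0 0
bipush 0   -> 0 0 0
bipush -58 -> 0 0 0 -58
bipush -19 -> 0 0 0 -58 -19
isub       -> 0 0 0 -39
iadd       -> 0 0 -39
idiv       -> 0 0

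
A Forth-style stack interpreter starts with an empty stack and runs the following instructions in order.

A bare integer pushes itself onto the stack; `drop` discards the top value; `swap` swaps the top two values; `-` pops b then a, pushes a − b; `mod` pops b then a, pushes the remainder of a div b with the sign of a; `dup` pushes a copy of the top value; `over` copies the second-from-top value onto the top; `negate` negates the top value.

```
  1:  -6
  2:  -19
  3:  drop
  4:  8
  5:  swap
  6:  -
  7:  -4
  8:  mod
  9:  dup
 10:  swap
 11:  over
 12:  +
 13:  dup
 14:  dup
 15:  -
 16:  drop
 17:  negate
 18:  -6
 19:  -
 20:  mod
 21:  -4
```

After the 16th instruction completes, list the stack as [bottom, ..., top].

[2, 4]

-6   : -6
-19  : -6 -19
drop : -6
8    : -6 8
swap : 8 -6
-    : 14
-4   : 14 -4
mod  : 2
dup  : 2 2
swap : 2 2
over : 2 2 2
+    : 2 4
dup  : 2 4 4
dup  : 2 4 4 4
-    : 2 4 0
drop : 2 4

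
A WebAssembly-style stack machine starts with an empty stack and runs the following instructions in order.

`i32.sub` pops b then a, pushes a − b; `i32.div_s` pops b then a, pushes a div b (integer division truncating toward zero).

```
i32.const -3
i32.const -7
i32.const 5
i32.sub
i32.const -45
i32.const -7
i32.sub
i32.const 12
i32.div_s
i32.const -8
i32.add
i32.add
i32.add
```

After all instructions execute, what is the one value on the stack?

-26

i32.const -3  : [-3]
i32.const -7  : [-3, -7]
i32.const 5   : [-3, -7, 5]
i32.sub       : [-3, -12]
i32.const -45 : [-3, -12, -45]
i32.const -7  : [-3, -12, -45, -7]
i32.sub       : [-3, -12, -38]
i32.const 12  : [-3, -12, -38, 12]
i32.div_s     : [-3, -12, -3]
i32.const -8  : [-3, -12, -3, -8]
i32.add       : [-3, -12, -11]
i32.add       : [-3, -23]
i32.add       : [-26]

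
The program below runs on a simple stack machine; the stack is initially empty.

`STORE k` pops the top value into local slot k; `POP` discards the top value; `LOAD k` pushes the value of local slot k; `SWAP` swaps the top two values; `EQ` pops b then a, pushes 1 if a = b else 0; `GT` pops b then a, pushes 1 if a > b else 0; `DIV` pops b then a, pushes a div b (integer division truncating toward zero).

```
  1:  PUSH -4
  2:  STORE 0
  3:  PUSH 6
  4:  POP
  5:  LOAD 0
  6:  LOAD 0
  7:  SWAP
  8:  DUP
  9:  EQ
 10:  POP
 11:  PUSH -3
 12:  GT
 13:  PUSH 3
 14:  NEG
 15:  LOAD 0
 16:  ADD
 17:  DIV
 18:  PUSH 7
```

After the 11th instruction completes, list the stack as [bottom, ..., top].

[-4, -3]

PUSH -4 → -4
STORE 0 → (empty)
PUSH 6  → 6
POP     → (empty)
LOAD 0  → -4
LOAD 0  → -4 -4
SWAP    → -4 -4
DUP     → -4 -4 -4
EQ      → -4 1
POP     → -4
PUSH -3 → -4 -3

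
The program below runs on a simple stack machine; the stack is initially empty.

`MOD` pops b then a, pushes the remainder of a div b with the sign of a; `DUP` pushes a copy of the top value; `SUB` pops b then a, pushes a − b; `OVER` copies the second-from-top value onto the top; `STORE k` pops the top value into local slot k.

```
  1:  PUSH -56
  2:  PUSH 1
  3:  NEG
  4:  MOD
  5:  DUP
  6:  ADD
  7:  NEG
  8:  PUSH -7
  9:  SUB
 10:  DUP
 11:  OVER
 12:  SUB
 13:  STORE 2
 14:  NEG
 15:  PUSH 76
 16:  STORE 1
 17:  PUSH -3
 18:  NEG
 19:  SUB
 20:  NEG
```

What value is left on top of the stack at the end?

10

PUSH -56 -> -56
PUSH 1   -> -56 1
NEG      -> -56 -1
MOD      -> 0
DUP      -> 0 0
ADD      -> 0
NEG      -> 0
PUSH -7  -> 0 -7
SUB      -> 7
DUP      -> 7 7
OVER     -> 7 7 7
SUB      -> 7 0
STORE 2  -> 7
NEG      -> -7
PUSH 76  -> -7 76
STORE 1  -> -7
PUSH -3  -> -7 -3
NEG      -> -7 3
SUB      -> -10
NEG      -> 10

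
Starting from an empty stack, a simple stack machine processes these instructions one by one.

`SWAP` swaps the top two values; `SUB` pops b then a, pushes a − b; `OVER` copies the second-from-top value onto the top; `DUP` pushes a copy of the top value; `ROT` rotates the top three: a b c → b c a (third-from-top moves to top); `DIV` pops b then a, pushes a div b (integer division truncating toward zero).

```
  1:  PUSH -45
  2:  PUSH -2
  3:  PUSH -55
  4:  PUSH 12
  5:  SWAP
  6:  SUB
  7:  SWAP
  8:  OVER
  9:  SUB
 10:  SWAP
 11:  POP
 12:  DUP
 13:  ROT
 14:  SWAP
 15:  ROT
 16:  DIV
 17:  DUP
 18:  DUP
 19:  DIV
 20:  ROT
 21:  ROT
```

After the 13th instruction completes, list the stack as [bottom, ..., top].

[-69, -69, -45]

PUSH -45 → -45
PUSH -2  → -45 -2
PUSH -55 → -45 -2 -55
PUSH 12  → -45 -2 -55 12
SWAP     → -45 -2 12 -55
SUB      → -45 -2 67
SWAP     → -45 67 -2
OVER     → -45 67 -2 67
SUB      → -45 67 -69
SWAP     → -45 -69 67
POP      → -45 -69
DUP      → -45 -69 -69
ROT      → -69 -69 -45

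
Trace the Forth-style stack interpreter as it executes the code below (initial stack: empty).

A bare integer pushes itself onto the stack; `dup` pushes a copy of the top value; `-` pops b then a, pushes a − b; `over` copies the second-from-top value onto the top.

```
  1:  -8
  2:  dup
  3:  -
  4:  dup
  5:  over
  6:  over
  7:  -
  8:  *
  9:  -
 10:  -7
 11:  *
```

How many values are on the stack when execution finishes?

1

-8    -8
dup   -8 -8
-     0
dup   0 0
over  0 0 0
over  0 0 0 0
-     0 0 0
*     0 0
-     0
-7    0 -7
*     0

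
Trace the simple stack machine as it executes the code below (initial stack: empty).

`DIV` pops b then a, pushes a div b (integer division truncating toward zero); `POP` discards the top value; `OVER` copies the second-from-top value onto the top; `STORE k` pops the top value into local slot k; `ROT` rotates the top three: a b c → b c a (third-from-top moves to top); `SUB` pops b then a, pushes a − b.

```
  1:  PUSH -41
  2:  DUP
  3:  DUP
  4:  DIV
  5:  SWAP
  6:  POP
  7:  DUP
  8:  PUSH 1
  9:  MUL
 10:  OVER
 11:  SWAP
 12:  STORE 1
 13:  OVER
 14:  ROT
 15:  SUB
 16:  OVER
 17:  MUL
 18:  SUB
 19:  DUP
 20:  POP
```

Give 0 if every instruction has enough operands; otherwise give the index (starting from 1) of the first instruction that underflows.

0

PUSH -41 → [-41]
DUP      → [-41, -41]
DUP      → [-41, -41, -41]
DIV      → [-41, 1]
SWAP     → [1, -41]
POP      → [1]
DUP      → [1, 1]
PUSH 1   → [1, 1, 1]
MUL      → [1, 1]
OVER     → [1, 1, 1]
SWAP     → [1, 1, 1]
STORE 1  → [1, 1]
OVER     → [1, 1, 1]
ROT      → [1, 1, 1]
SUB      → [1, 0]
OVER     → [1, 0, 1]
MUL      → [1, 0]
SUB      → [1]
DUP      → [1, 1]
POP      → [1]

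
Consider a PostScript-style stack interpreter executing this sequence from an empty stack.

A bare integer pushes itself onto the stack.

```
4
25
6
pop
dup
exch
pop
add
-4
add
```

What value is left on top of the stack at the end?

25

4     [4]
25    [4, 25]
6     [4, 25, 6]
pop   [4, 25]
dup   [4, 25, 25]
exch  [4, 25, 25]
pop   [4, 25]
add   [29]
-4    [29, -4]
add   [25]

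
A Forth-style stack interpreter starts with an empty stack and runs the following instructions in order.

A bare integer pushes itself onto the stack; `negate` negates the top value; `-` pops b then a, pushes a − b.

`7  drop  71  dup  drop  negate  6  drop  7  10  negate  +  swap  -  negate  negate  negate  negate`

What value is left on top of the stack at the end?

7      : [7]
drop   : []
71     : [71]
dup    : [71, 71]
drop   : [71]
negate : [-71]
6      : [-71, 6]
drop   : [-71]
7      : [-71, 7]
10     : [-71, 7, 10]
negate : [-71, 7, -10]
+      : [-71, -3]
swap   : [-3, -71]
-      : [68]
negate : [-68]
negate : [68]
negate : [-68]
negate : [68]

68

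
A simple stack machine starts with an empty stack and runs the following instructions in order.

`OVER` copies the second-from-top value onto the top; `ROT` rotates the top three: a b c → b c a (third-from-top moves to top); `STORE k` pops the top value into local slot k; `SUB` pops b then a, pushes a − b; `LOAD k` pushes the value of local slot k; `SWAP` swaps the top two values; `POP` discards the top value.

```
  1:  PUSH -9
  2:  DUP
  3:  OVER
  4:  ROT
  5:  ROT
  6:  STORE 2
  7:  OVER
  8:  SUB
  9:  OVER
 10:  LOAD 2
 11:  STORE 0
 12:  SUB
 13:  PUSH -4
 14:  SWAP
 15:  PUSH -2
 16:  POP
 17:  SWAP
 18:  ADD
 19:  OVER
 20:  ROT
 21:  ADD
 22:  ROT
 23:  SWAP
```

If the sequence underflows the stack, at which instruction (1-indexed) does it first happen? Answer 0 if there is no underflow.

PUSH -9 -> -9
DUP     -> -9 -9
OVER    -> -9 -9 -9
ROT     -> -9 -9 -9
ROT     -> -9 -9 -9
STORE 2 -> -9 -9
OVER    -> -9 -9 -9
SUB     -> -9 0
OVER    -> -9 0 -9
LOAD 2  -> -9 0 -9 -9
STORE 0 -> -9 0 -9
SUB     -> -9 9
PUSH -4 -> -9 9 -4
SWAP    -> -9 -4 9
PUSH -2 -> -9 -4 9 -2
POP     -> -9 -4 9
SWAP    -> -9 9 -4
ADD     -> -9 5
OVER    -> -9 5 -9
ROT     -> 5 -9 -9
ADD     -> 5 -18
ROT  — needs 3 operands, stack has 2 → underflow

22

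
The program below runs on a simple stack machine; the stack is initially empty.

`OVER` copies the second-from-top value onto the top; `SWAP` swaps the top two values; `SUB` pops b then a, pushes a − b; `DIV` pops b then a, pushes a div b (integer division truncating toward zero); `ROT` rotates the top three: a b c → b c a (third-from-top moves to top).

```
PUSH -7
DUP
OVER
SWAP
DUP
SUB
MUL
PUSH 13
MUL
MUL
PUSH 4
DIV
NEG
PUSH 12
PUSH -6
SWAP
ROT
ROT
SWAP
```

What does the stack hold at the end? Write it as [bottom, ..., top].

PUSH -7  -7
DUP      -7 -7
OVER     -7 -7 -7
SWAP     -7 -7 -7
DUP      -7 -7 -7 -7
SUB      -7 -7 0
MUL      -7 0
PUSH 13  -7 0 13
MUL      -7 0
MUL      0
PUSH 4   0 4
DIV      0
NEG      0
PUSH 12  0 12
PUSH -6  0 12 -6
SWAP     0 -6 12
ROT      -6 12 0
ROT      12 0 -6
SWAP     12 -6 0

[12, -6, 0]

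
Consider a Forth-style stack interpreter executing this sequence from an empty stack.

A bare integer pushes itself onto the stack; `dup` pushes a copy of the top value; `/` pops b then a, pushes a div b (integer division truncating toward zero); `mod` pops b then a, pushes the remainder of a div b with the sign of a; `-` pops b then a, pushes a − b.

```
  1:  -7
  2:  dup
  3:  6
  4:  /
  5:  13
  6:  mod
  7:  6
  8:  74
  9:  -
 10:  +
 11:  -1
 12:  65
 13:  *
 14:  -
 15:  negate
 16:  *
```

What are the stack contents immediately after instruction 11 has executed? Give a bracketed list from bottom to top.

[-7, -69, -1]

-7  : [-7]
dup : [-7, -7]
6   : [-7, -7, 6]
/   : [-7, -1]
13  : [-7, -1, 13]
mod : [-7, -1]
6   : [-7, -1, 6]
74  : [-7, -1, 6, 74]
-   : [-7, -1, -68]
+   : [-7, -69]
-1  : [-7, -69, -1]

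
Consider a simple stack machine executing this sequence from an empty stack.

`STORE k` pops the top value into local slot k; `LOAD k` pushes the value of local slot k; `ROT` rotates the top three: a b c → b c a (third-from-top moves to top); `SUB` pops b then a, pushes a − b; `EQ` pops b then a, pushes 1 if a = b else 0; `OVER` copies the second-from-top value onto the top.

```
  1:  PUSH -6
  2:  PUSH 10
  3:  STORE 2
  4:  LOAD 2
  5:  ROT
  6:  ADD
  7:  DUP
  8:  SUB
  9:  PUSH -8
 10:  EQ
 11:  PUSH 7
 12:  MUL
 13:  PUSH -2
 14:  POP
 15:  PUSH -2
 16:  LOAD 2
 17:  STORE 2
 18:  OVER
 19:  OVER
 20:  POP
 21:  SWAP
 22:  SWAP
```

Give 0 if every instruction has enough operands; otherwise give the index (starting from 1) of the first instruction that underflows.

PUSH -6 -> [-6]
PUSH 10 -> [-6, 10]
STORE 2 -> [-6]
LOAD 2  -> [-6, 10]
ROT  — needs 3 operands, stack has 2 → underflow

5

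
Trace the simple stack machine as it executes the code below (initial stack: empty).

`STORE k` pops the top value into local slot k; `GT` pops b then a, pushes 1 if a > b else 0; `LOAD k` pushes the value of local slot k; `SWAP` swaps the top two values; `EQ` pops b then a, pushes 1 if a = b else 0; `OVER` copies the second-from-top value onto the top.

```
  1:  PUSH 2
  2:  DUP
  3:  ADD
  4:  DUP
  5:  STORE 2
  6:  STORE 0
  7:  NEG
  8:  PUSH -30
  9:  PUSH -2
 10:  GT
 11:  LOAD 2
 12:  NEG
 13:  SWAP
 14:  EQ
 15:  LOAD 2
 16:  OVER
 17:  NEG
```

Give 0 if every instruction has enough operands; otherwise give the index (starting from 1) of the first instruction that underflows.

7

PUSH 2  : 2
DUP     : 2 2
ADD     : 4
DUP     : 4 4
STORE 2 : 4
STORE 0 : (empty)
NEG  — needs 1 operand, stack has 0 → underflow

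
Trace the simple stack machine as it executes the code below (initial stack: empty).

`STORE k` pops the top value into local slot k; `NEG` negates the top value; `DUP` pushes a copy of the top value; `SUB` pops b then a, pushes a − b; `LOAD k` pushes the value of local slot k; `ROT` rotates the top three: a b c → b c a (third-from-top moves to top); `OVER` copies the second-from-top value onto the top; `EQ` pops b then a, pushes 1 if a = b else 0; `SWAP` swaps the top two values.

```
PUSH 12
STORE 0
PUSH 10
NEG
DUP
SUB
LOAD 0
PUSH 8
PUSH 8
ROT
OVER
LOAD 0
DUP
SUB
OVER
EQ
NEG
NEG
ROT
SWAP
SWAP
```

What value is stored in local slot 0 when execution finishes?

12

PUSH 12 : [12]
STORE 0 : []
PUSH 10 : [10]
NEG     : [-10]
DUP     : [-10, -10]
SUB     : [0]
LOAD 0  : [0, 12]
PUSH 8  : [0, 12, 8]
PUSH 8  : [0, 12, 8, 8]
ROT     : [0, 8, 8, 12]
OVER    : [0, 8, 8, 12, 8]
LOAD 0  : [0, 8, 8, 12, 8, 12]
DUP     : [0, 8, 8, 12, 8, 12, 12]
SUB     : [0, 8, 8, 12, 8, 0]
OVER    : [0, 8, 8, 12, 8, 0, 8]
EQ      : [0, 8, 8, 12, 8, 0]
NEG     : [0, 8, 8, 12, 8, 0]
NEG     : [0, 8, 8, 12, 8, 0]
ROT     : [0, 8, 8, 8, 0, 12]
SWAP    : [0, 8, 8, 8, 12, 0]
SWAP    : [0, 8, 8, 8, 0, 12]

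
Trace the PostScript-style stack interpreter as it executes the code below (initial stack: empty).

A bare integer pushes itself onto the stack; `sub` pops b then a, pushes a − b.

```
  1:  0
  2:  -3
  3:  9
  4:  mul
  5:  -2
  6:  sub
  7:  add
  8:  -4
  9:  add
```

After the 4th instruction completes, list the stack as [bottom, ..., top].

[0, -27]

0   -> [0]
-3  -> [0, -3]
9   -> [0, -3, 9]
mul -> [0, -27]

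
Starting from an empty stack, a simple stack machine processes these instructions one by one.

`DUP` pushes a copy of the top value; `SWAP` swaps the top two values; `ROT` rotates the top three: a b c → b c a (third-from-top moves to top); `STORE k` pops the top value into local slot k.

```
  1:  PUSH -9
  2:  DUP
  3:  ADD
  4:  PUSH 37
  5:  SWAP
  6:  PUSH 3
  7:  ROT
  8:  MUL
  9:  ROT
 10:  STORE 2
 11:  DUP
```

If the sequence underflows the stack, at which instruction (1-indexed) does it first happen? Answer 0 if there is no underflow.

PUSH -9 → [-9]
DUP     → [-9, -9]
ADD     → [-18]
PUSH 37 → [-18, 37]
SWAP    → [37, -18]
PUSH 3  → [37, -18, 3]
ROT     → [-18, 3, 37]
MUL     → [-18, 111]
ROT  — needs 3 operands, stack has 2 → underflow

9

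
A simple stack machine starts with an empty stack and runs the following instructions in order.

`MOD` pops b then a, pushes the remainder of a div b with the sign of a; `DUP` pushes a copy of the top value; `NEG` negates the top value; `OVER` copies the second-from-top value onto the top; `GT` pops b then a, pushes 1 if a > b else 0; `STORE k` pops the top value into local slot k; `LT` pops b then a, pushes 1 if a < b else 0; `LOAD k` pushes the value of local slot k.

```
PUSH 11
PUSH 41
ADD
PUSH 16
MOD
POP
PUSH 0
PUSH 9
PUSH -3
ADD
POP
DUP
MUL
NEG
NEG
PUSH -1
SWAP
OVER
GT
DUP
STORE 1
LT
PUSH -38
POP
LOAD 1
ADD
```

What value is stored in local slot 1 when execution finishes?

1

PUSH 11  → 11
PUSH 41  → 11 41
ADD      → 52
PUSH 16  → 52 16
MOD      → 4
POP      → (empty)
PUSH 0   → 0
PUSH 9   → 0 9
PUSH -3  → 0 9 -3
ADD      → 0 6
POP      → 0
DUP      → 0 0
MUL      → 0
NEG      → 0
NEG      → 0
PUSH -1  → 0 -1
SWAP     → -1 0
OVER     → -1 0 -1
GT       → -1 1
DUP      → -1 1 1
STORE 1  → -1 1
LT       → 1
PUSH -38 → 1 -38
POP      → 1
LOAD 1   → 1 1
ADD      → 2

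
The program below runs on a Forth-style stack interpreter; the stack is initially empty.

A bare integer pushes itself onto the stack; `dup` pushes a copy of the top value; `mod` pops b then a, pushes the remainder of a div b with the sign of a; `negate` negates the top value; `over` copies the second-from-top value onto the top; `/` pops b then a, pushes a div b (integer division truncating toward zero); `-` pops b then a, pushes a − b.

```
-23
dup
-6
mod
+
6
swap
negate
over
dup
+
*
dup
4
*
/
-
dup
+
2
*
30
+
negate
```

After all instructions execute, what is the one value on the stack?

-23    : [-23]
dup    : [-23, -23]
-6     : [-23, -23, -6]
mod    : [-23, -5]
+      : [-28]
6      : [-28, 6]
swap   : [6, -28]
negate : [6, 28]
over   : [6, 28, 6]
dup    : [6, 28, 6, 6]
+      : [6, 28, 12]
*      : [6, 336]
dup    : [6, 336, 336]
4      : [6, 336, 336, 4]
*      : [6, 336, 1344]
/      : [6, 0]
-      : [6]
dup    : [6, 6]
+      : [12]
2      : [12, 2]
*      : [24]
30     : [24, 30]
+      : [54]
negate : [-54]

-54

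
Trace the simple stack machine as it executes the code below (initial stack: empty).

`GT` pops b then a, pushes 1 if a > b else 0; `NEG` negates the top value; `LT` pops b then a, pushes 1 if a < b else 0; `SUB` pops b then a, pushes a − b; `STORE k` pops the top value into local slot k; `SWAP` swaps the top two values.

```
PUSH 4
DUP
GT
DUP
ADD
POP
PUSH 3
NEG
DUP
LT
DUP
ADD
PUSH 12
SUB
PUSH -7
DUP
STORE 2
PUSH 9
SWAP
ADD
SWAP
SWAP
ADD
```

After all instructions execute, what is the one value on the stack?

PUSH 4  : 4
DUP     : 4 4
GT      : 0
DUP     : 0 0
ADD     : 0
POP     : (empty)
PUSH 3  : 3
NEG     : -3
DUP     : -3 -3
LT      : 0
DUP     : 0 0
ADD     : 0
PUSH 12 : 0 12
SUB     : -12
PUSH -7 : -12 -7
DUP     : -12 -7 -7
STORE 2 : -12 -7
PUSH 9  : -12 -7 9
SWAP    : -12 9 -7
ADD     : -12 2
SWAP    : 2 -12
SWAP    : -12 2
ADD     : -10

-10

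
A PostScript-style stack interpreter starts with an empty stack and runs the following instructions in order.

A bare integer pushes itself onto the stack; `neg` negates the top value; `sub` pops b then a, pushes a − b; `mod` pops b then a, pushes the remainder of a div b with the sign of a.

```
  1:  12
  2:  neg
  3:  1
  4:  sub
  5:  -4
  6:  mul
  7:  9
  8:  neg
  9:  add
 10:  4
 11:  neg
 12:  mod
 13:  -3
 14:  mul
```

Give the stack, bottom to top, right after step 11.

[43, -4]

12  -> 12
neg -> -12
1   -> -12 1
sub -> -13
-4  -> -13 -4
mul -> 52
9   -> 52 9
neg -> 52 -9
add -> 43
4   -> 43 4
neg -> 43 -4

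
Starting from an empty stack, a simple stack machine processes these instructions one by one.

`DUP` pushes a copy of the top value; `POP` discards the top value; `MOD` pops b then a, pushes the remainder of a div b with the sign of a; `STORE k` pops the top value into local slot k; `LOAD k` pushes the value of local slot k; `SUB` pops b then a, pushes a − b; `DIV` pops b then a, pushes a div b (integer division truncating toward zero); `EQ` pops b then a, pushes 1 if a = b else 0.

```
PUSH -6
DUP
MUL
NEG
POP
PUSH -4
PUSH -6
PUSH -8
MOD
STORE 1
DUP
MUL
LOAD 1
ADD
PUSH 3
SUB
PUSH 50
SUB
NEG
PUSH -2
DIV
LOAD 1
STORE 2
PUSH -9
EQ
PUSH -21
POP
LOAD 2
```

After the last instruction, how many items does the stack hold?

2

PUSH -6  : [-6]
DUP      : [-6, -6]
MUL      : [36]
NEG      : [-36]
POP      : []
PUSH -4  : [-4]
PUSH -6  : [-4, -6]
PUSH -8  : [-4, -6, -8]
MOD      : [-4, -6]
STORE 1  : [-4]
DUP      : [-4, -4]
MUL      : [16]
LOAD 1   : [16, -6]
ADD      : [10]
PUSH 3   : [10, 3]
SUB      : [7]
PUSH 50  : [7, 50]
SUB      : [-43]
NEG      : [43]
PUSH -2  : [43, -2]
DIV      : [-21]
LOAD 1   : [-21, -6]
STORE 2  : [-21]
PUSH -9  : [-21, -9]
EQ       : [0]
PUSH -21 : [0, -21]
POP      : [0]
LOAD 2   : [0, -6]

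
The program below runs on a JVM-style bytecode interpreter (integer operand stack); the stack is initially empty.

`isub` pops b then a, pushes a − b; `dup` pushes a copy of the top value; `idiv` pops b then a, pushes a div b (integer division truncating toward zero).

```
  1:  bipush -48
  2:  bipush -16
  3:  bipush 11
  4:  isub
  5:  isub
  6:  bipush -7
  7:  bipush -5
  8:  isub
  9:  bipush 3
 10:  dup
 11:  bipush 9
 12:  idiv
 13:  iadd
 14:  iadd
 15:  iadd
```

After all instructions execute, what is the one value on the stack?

bipush -48 : -48
bipush -16 : -48 -16
bipush 11  : -48 -16 11
isub       : -48 -27
isub       : -21
bipush -7  : -21 -7
bipush -5  : -21 -7 -5
isub       : -21 -2
bipush 3   : -21 -2 3
dup        : -21 -2 3 3
bipush 9   : -21 -2 3 3 9
idiv       : -21 -2 3 0
iadd       : -21 -2 3
iadd       : -21 1
iadd       : -20

-20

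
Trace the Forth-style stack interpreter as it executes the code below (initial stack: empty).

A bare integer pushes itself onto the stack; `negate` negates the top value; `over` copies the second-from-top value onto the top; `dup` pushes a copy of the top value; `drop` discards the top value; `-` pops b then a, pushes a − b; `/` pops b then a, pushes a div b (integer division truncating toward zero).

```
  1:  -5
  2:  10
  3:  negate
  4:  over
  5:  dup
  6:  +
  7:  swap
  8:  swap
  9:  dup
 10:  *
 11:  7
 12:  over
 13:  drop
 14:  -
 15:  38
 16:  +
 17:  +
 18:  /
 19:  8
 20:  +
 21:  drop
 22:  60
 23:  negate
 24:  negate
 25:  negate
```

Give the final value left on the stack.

-60

-5     -> [-5]
10     -> [-5, 10]
negate -> [-5, -10]
over   -> [-5, -10, -5]
dup    -> [-5, -10, -5, -5]
+      -> [-5, -10, -10]
swap   -> [-5, -10, -10]
swap   -> [-5, -10, -10]
dup    -> [-5, -10, -10, -10]
*      -> [-5, -10, 100]
7      -> [-5, -10, 100, 7]
over   -> [-5, -10, 100, 7, 100]
drop   -> [-5, -10, 100, 7]
-      -> [-5, -10, 93]
38     -> [-5, -10, 93, 38]
+      -> [-5, -10, 131]
+      -> [-5, 121]
/      -> [0]
8      -> [0, 8]
+      -> [8]
drop   -> []
60     -> [60]
negate -> [-60]
negate -> [60]
negate -> [-60]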